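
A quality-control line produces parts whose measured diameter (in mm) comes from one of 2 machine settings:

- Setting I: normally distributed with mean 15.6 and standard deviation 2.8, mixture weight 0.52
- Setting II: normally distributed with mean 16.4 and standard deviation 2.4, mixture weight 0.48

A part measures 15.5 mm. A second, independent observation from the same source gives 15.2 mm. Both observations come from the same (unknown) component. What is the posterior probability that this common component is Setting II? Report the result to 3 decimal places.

0.511

Apply Bayes' rule: the posterior for each component is proportional to its prior times its likelihood at x.
Since both observations come from the same component, the likelihood for component k is f_k(x₁)·f_k(x₂).
  L_I = [(1/(2.8·√(2π)))·exp(−(15.5−15.6)²/(2·2.8²)) = 0.142479·exp(-0.00064) = 0.142389] × [0.141033] = 0.0200815
  L_II = [(1/(2.4·√(2π)))·exp(−(15.5−16.4)²/(2·2.4²)) = 0.166226·exp(-0.07031) = 0.15494] × [0.146694] = 0.0227287
Multiply by the mixture weights:
  π_I·L_I = 0.52 × 0.0200815 = 0.0104424
  π_II·L_II = 0.48 × 0.0227287 = 0.0109098
Normaliser: 0.0104424 + 0.0109098 = 0.0213521
So the posterior for Setting II is 0.0109098 / 0.0213521 ≈ 0.511.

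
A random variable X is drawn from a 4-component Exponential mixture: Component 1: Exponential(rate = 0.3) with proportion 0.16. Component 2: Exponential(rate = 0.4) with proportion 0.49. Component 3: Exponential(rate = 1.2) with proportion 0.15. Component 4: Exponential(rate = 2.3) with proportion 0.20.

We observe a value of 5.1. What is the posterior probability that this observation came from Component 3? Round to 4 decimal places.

P(component k | x) = P(Z=k)·f_k(x) / marginal(x), where marginal(x) = Σ_j P(Z=j)·f_j(x).
Component likelihoods at x = 5.1:
  f_1 = 0.3·e^(−0.3·5.1) = 0.3·e^(−1.5300) = 0.0649607
  f_2 = 0.4·e^(−0.4·5.1) = 0.4·e^(−2.0400) = 0.0520115
  f_3 = 1.2·e^(−1.2·5.1) = 1.2·e^(−6.1200) = 0.00263815
  f_4 = 2.3·e^(−2.3·5.1) = 2.3·e^(−11.7300) = 1.8512e-05
Weight by the priors:
  P(Z=1)·f_1 = 0.16 × 0.0649607 = 0.0103937
  P(Z=2)·f_2 = 0.49 × 0.0520115 = 0.0254856
  P(Z=3)·f_3 = 0.15 × 0.00263815 = 0.000395722
  P(Z=4)·f_4 = 0.20 × 1.8512e-05 = 3.7024e-06
Marginal: 0.0103937 + 0.0254856 + 0.000395722 + 3.7024e-06 = 0.0362788
Responsibility of Component 3: 0.000395722 / 0.0362788 ≈ 0.0109

0.0109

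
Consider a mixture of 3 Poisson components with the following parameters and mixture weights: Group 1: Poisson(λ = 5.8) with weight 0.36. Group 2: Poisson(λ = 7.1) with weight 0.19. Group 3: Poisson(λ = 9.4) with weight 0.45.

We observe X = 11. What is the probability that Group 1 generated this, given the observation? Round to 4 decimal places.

0.1081

Posterior ∝ prior × likelihood, so P(k | x) ∝ P(Z=k) f_k(x); normalise over all components.
Poisson probabilities:
  f_1 = 0.0189515
  f_2 = 0.0477744
  f_3 = 0.104926
Multiply by the mixture weights:
  P(Z=1)·f_1 = 0.36 × 0.0189515 = 0.00682255
  P(Z=2)·f_2 = 0.19 × 0.0477744 = 0.00907714
  P(Z=3)·f_3 = 0.45 × 0.104926 = 0.0472166
Marginal: 0.00682255 + 0.00907714 + 0.0472166 = 0.0631163
P(Group 1 | data) = 0.00682255 / 0.0631163 ≈ 0.1081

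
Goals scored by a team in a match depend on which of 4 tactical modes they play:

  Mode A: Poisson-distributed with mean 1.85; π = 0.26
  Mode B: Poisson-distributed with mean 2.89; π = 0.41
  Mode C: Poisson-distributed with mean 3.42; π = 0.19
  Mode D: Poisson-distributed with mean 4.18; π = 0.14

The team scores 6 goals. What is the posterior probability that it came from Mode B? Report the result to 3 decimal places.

0.366

Apply Bayes' rule: the posterior for each component is proportional to its prior times its likelihood at x.
Evaluate each component's likelihood at the observed value:
  L_A = 0.00875494
  L_B = 0.0449721
  L_C = 0.0727004
  L_D = 0.113338
Multiply by the mixture weights:
  π_A·L_A = 0.26 × 0.00875494 = 0.00227628
  π_B·L_B = 0.41 × 0.0449721 = 0.0184386
  π_C·L_C = 0.19 × 0.0727004 = 0.0138131
  π_D·L_D = 0.14 × 0.113338 = 0.0158673
Denominator: 0.00227628 + 0.0184386 + 0.0138131 + 0.0158673 = 0.0503952
So the posterior for Mode B is 0.0184386 / 0.0503952 ≈ 0.366.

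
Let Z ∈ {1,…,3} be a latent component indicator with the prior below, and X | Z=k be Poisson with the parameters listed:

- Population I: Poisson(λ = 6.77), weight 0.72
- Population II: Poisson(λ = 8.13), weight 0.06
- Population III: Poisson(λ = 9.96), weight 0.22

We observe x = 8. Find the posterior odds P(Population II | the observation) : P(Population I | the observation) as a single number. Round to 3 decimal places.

Posterior odds = (π_i f_i(x)) / (π_j f_j(x)); the normalising sum cancels.
Evaluate each component's likelihood at the observed value:
  p_I = e^(−6.77)·6.77^8/8! = 0.125607
  p_II = e^(−8.13)·8.13^8/8! = 0.139441
  p_III = e^(−9.96)·9.96^8/8! = 0.113496
Odds = (0.06/0.72) × (0.139441/0.125607) = 0.0833333 × 1.11013 ≈ 0.093

0.093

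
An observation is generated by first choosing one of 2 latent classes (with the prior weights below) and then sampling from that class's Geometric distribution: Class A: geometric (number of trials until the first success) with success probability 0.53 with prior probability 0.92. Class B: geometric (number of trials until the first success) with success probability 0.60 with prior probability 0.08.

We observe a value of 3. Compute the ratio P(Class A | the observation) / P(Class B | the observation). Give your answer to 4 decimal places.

Only the two components matter; the odds are (P(Z=i) f_i(x)) / (P(Z=j) f_j(x)).
Component likelihoods at x = 3:
  f_A = 0.117077
  f_B = 0.096
0.107711 / 0.00768 ≈ 14.0248

14.0248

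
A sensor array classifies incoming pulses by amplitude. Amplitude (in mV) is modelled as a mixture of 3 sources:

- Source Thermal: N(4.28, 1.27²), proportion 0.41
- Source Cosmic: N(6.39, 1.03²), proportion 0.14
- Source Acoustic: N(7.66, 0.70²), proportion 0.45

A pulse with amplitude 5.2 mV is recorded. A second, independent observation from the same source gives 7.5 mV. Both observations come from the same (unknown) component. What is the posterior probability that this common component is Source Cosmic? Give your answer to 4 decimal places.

0.7958

Posterior ∝ prior × likelihood, so P(k | x) ∝ π_k f_k(x); normalise over all components.
Since both observations come from the same component, the likelihood for component k is f_k(x₁)·f_k(x₂).
  L_Thermal = [0.241632] × [0.0126239] = 0.00305033
  L_Cosmic = [0.198711] × [0.216713] = 0.0430632
  L_Acoustic = [0.00118577] × [0.555223] = 0.000658365
Weight by the priors:
  π_Thermal·L_Thermal = 0.41 × 0.00305033 = 0.00125063
  π_Cosmic·L_Cosmic = 0.14 × 0.0430632 = 0.00602885
  π_Acoustic·L_Acoustic = 0.45 × 0.000658365 = 0.000296264
Denominator: 0.00125063 + 0.00602885 + 0.000296264 = 0.00757575
P(Source Cosmic | x₁,x₂) = 0.00602885 / 0.00757575 ≈ 0.7958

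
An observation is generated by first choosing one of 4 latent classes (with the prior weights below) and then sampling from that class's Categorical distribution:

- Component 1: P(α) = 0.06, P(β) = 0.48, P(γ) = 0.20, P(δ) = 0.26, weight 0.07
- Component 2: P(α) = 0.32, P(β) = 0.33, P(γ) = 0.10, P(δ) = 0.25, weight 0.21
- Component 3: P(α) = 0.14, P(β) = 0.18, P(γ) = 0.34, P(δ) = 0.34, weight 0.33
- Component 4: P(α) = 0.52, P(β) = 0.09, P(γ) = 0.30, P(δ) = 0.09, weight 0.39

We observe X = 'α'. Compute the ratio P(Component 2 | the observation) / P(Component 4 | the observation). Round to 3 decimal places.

0.331

Since P(k|x) ∝ π_k f_k(x), the posterior odds are π_i f_i(x) / (π_j f_j(x)).
Categorical probabilities:
  L_1 = 0.06
  L_2 = 0.32
  L_3 = 0.14
  L_4 = 0.52
0.0672 / 0.2028 ≈ 0.331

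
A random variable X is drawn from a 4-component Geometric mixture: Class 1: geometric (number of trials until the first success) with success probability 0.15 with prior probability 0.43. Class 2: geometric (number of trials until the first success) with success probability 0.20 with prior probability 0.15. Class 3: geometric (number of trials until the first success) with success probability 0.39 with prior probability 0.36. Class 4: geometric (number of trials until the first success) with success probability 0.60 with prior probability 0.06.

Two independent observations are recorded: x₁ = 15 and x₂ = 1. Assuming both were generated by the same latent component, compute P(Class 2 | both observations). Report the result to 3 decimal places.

0.201

Apply Bayes' rule: the posterior for each component is proportional to its prior times its likelihood at x.
Since both observations come from the same component, the likelihood for component k is f_k(x₁)·f_k(x₂).
  p_1 = [0.15·(1−0.15)^14 = 0.15·0.10277 = 0.0154155] × [0.15] = 0.00231232
  p_2 = [0.20·(1−0.20)^14 = 0.20·0.0439805 = 0.00879609] × [0.2] = 0.00175922
  p_3 = [0.39·(1−0.39)^14 = 0.39·0.000987683 = 0.000385196] × [0.39] = 0.000150227
  p_4 = [0.60·(1−0.60)^14 = 0.60·2.68435e-06 = 1.61061e-06] × [0.6] = 9.66368e-07
Multiply by the mixture weights:
  w_1·p_1 = 0.43 × 0.00231232 = 0.000994297
  w_2·p_2 = 0.15 × 0.00175922 = 0.000263883
  w_3·p_3 = 0.36 × 0.000150227 = 5.40816e-05
  w_4·p_4 = 0.06 × 9.66368e-07 = 5.79821e-08
Marginal: 0.000994297 + 0.000263883 + 5.40816e-05 + 5.79821e-08 = 0.00131232
P(Class 2 | x₁, x₂) ≈ 0.201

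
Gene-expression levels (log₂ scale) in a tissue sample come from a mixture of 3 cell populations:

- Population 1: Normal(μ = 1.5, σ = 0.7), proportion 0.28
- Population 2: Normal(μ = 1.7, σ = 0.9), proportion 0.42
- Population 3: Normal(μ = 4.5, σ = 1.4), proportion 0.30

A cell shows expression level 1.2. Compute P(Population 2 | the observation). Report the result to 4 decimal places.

Apply Bayes' rule: the posterior for each component is proportional to its prior times its likelihood at x.
Component likelihoods at x = 1.2:
  f_1 = 0.51991
  f_2 = 0.37988
  f_3 = 0.0177127
Prior × likelihood for each component:
  π_1·f_1 = 0.28 × 0.51991 = 0.145575
  π_2·f_2 = 0.42 × 0.37988 = 0.15955
  π_3·f_3 = 0.30 × 0.0177127 = 0.00531382
Sum: 0.145575 + 0.15955 + 0.00531382 = 0.310438
P(Population 2 | 1.2) = 0.15955 / 0.310438 ≈ 0.5140

0.5140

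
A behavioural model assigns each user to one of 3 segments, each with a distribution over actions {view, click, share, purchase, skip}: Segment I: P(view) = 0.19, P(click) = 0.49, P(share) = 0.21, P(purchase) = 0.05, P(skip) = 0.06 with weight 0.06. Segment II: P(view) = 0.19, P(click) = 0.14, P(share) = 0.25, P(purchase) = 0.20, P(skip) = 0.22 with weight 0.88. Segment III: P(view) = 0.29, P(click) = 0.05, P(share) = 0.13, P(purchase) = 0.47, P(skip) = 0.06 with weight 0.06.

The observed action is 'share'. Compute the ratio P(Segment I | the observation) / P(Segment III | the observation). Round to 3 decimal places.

The posterior odds equal the prior odds times the likelihood ratio: (P(Z=i)/P(Z=j))·(f_i(x)/f_j(x)).
Categorical probabilities:
  p_I = 0.21
  p_II = 0.25
  p_III = 0.13
0.0126 / 0.0078 ≈ 1.615

1.615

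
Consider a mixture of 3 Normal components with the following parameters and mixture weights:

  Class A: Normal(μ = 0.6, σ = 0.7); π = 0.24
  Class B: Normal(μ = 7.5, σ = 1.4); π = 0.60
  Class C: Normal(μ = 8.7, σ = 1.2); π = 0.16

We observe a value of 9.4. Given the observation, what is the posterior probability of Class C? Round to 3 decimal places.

P(component k | x) = w_k·f_k(x) / marginal(x), where marginal(x) = Σ_j w_j·f_j(x).
Evaluate each component's likelihood at the observed value:
  L_A = 2.73959e-35
  L_B = 0.113457
  L_C = 0.280439
Weight by the priors:
  w_A·L_A = 0.24 × 2.73959e-35 = 6.575e-36
  w_B·L_B = 0.60 × 0.113457 = 0.0680744
  w_C·L_C = 0.16 × 0.280439 = 0.0448702
Normaliser: 6.575e-36 + 0.0680744 + 0.0448702 = 0.112945
Responsibility of Class C: 0.0448702 / 0.112945 ≈ 0.397

0.397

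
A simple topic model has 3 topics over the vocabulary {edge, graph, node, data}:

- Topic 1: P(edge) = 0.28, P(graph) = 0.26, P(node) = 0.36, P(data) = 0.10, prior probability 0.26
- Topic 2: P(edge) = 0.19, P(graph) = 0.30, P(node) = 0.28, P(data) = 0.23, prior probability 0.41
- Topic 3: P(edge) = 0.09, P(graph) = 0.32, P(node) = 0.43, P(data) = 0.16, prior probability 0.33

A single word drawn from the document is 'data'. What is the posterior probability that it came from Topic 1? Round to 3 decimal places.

By Bayes' theorem, P(k | x) = π_k f_k(x) / Σ_j π_j f_j(x).
Component likelihoods at x = 'data':
  f_1 = P(data | comp) = 0.10
  f_2 = P(data | comp) = 0.23
  f_3 = P(data | comp) = 0.16
Prior × likelihood for each component:
  π_1·f_1 = 0.26 × 0.1 = 0.026
  π_2·f_2 = 0.41 × 0.23 = 0.0943
  π_3·f_3 = 0.33 × 0.16 = 0.0528
Denominator: 0.026 + 0.0943 + 0.0528 = 0.1731
Responsibility of Topic 1: 0.026 / 0.1731 ≈ 0.150

0.150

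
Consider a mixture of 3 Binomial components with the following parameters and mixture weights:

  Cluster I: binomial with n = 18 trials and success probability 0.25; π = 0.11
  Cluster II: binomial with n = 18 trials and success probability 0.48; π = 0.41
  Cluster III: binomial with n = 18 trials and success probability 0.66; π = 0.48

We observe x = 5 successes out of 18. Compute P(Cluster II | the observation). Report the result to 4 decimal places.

0.4495

By Bayes' theorem, P(k | x) = π_k f_k(x) / Σ_j π_j f_j(x).
Binomial probabilities:
  f_I = 0.198781
  f_II = 0.0443741
  f_III = 0.000870613
Prior × likelihood for each component:
  π_I·f_I = 0.11 × 0.198781 = 0.021866
  π_II·f_II = 0.41 × 0.0443741 = 0.0181934
  π_III·f_III = 0.48 × 0.000870613 = 0.000417894
Normaliser: 0.021866 + 0.0181934 + 0.000417894 = 0.0404772
P(Cluster II | the observation) ≈ 0.4495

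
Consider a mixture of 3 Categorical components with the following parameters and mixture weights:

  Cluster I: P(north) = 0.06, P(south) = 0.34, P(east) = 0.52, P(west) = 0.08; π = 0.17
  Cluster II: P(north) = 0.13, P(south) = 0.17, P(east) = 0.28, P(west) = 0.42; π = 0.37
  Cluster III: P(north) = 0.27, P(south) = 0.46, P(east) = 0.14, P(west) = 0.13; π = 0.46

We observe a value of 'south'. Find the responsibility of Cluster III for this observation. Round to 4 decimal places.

0.6368

The responsibility of component k is π_k f_k(x) divided by Σ_j π_j f_j(x).
Categorical probabilities:
  f_I = P(south | comp) = 0.34
  f_II = P(south | comp) = 0.17
  f_III = P(south | comp) = 0.46
Unnormalised posteriors:
  π_I·f_I = 0.17 × 0.34 = 0.0578
  π_II·f_II = 0.37 × 0.17 = 0.0629
  π_III·f_III = 0.46 × 0.46 = 0.2116
Marginal: 0.0578 + 0.0629 + 0.2116 = 0.3323
P(Cluster III | x) = 0.2116 / 0.3323 ≈ 0.6368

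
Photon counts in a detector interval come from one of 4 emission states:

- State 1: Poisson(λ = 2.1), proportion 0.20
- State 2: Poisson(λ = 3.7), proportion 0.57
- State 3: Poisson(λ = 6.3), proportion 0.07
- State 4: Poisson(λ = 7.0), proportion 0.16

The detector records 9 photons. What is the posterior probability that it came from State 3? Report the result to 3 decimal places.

By Bayes' theorem, P(k | x) = π_k f_k(x) / Σ_j π_j f_j(x).
Component likelihoods at x = 9 photons:
  f_1 = e^(−2.1)·2.1^9/9! = 0.000268035
  f_2 = e^(−3.7)·3.7^9/9! = 0.00885448
  f_3 = e^(−6.3)·6.3^9/9! = 0.0791128
  f_4 = e^(−7.0)·7.0^9/9! = 0.101405
Prior × likelihood for each component:
  π_1·f_1 = 0.20 × 0.000268035 = 5.36071e-05
  π_2·f_2 = 0.57 × 0.00885448 = 0.00504705
  π_3·f_3 = 0.07 × 0.0791128 = 0.00553789
  π_4·f_4 = 0.16 × 0.101405 = 0.0162247
Evidence: 5.36071e-05 + 0.00504705 + 0.00553789 + 0.0162247 = 0.0268633
Responsibility of State 3: 0.00553789 / 0.0268633 ≈ 0.206

0.206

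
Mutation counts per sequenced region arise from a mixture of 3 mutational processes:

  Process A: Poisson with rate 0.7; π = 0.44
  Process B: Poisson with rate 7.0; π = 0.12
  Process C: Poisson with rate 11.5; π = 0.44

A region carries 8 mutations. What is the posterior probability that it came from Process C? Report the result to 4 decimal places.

Posterior ∝ prior × likelihood, so P(k | x) ∝ π_k f_k(x); normalise over all components.
Evaluate each component's likelihood at the observed value:
  f_A = e^(−0.7)·0.7^8/8! = 7.09999e-07
  f_B = e^(−7.0)·7.0^8/8! = 0.130377
  f_C = e^(−11.5)·11.5^8/8! = 0.0768556
Unnormalised posteriors:
  π_A·f_A = 0.44 × 7.09999e-07 = 3.124e-07
  π_B·f_B = 0.12 × 0.130377 = 0.0156453
  π_C·f_C = 0.44 × 0.0768556 = 0.0338165
Sum: 3.124e-07 + 0.0156453 + 0.0338165 = 0.0494621
P(Process C | 8 mutations) = 0.0338165 / 0.0494621 ≈ 0.6837

0.6837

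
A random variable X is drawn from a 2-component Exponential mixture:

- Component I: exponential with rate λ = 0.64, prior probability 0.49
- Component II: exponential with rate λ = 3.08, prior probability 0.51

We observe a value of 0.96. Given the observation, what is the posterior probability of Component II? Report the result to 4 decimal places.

Posterior ∝ prior × likelihood, so P(k | x) ∝ P(Z=k) f_k(x); normalise over all components.
Component likelihoods at x = 0.96:
  L_I = 0.64·e^(−0.64·0.96) = 0.64·e^(−0.6144) = 0.346218
  L_II = 3.08·e^(−3.08·0.96) = 3.08·e^(−2.9568) = 0.160114
Unnormalised posteriors:
  P(Z=I)·L_I = 0.49 × 0.346218 = 0.169647
  P(Z=II)·L_II = 0.51 × 0.160114 = 0.081658
Sum: 0.169647 + 0.081658 = 0.251305
P(Component II | x) ≈ 0.3249

0.3249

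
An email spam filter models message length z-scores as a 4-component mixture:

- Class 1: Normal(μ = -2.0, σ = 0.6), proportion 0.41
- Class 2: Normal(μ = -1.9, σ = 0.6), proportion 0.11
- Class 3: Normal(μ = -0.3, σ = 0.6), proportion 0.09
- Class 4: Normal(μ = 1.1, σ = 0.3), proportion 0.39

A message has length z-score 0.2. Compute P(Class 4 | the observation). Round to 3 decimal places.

0.119

P(component k | x) = π_k·f_k(x) / marginal(x), where marginal(x) = Σ_j π_j·f_j(x).
Evaluate each component's likelihood at the observed value:
  p_1 = (1/(0.6·√(2π)))·exp(−(0.2−-2.0)²/(2·0.6²)) = 0.664904·exp(-6.72222) = 0.000800451
  p_2 = (1/(0.6·√(2π)))·exp(−(0.2−-1.9)²/(2·0.6²)) = 0.664904·exp(-6.12500) = 0.00145447
  p_3 = (1/(0.6·√(2π)))·exp(−(0.2−-0.3)²/(2·0.6²)) = 0.664904·exp(-0.34722) = 0.469853
  p_4 = (1/(0.3·√(2π)))·exp(−(0.2−1.1)²/(2·0.3²)) = 1.329808·exp(-4.50000) = 0.0147728
Prior × likelihood for each component:
  π_1·p_1 = 0.41 × 0.000800451 = 0.000328185
  π_2·p_2 = 0.11 × 0.00145447 = 0.000159992
  π_3·p_3 = 0.09 × 0.469853 = 0.0422868
  π_4·p_4 = 0.39 × 0.0147728 = 0.0057614
Normaliser: 0.000328185 + 0.000159992 + 0.0422868 + 0.0057614 = 0.0485364
P(Class 4 | data) = 0.0057614 / 0.0485364 ≈ 0.119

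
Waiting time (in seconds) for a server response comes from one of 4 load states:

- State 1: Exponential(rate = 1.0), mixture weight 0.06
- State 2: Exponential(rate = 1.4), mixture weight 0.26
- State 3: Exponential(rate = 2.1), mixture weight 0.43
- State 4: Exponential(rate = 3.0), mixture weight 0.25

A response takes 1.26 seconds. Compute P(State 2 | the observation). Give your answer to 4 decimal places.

The responsibility of component k is π_k f_k(x) divided by Σ_j π_j f_j(x).
Component likelihoods at x = 1.26 seconds:
  p_1 = 1.0·e^(−1.0·1.26) = 1.0·e^(−1.2600) = 0.283654
  p_2 = 1.4·e^(−1.4·1.26) = 1.4·e^(−1.7640) = 0.239901
  p_3 = 2.1·e^(−2.1·1.26) = 2.1·e^(−2.6460) = 0.148962
  p_4 = 3.0·e^(−3.0·1.26) = 3.0·e^(−3.7800) = 0.0684681
Prior × likelihood for each component:
  π_1·p_1 = 0.06 × 0.283654 = 0.0170192
  π_2·p_2 = 0.26 × 0.239901 = 0.0623743
  π_3·p_3 = 0.43 × 0.148962 = 0.0640537
  π_4·p_4 = 0.25 × 0.0684681 = 0.017117
Normaliser: 0.0170192 + 0.0623743 + 0.0640537 + 0.017117 = 0.160564
Responsibility of State 2: 0.0623743 / 0.160564 ≈ 0.3885

0.3885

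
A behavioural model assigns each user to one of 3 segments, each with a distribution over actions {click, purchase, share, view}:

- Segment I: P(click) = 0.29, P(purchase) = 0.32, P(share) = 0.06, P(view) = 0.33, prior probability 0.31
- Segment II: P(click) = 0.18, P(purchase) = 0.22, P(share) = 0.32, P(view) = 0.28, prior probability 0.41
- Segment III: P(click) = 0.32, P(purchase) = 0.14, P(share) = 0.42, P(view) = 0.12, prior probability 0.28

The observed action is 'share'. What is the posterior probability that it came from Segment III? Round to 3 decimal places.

Posterior ∝ prior × likelihood, so P(k | x) ∝ π_k f_k(x); normalise over all components.
Evaluate each component's likelihood at the observed value:
  f_I = P(share | comp) = 0.06
  f_II = P(share | comp) = 0.32
  f_III = P(share | comp) = 0.42
Unnormalised posteriors:
  π_I·f_I = 0.31 × 0.06 = 0.0186
  π_II·f_II = 0.41 × 0.32 = 0.1312
  π_III·f_III = 0.28 × 0.42 = 0.1176
Evidence: 0.0186 + 0.1312 + 0.1176 = 0.2674
Responsibility of Segment III: 0.1176 / 0.2674 ≈ 0.440

0.440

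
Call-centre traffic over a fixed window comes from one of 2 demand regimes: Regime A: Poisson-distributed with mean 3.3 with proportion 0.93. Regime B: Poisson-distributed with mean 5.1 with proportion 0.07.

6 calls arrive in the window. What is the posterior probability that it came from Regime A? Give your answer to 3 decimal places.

0.855

The responsibility of component k is w_k f_k(x) divided by Σ_j w_j f_j(x).
Poisson probabilities:
  L_A = e^(−3.3)·3.3^6/6! = 0.0661575
  L_B = e^(−5.1)·5.1^6/6! = 0.149
Prior × likelihood for each component:
  w_A·L_A = 0.93 × 0.0661575 = 0.0615265
  w_B·L_B = 0.07 × 0.149 = 0.01043
Sum: 0.0615265 + 0.01043 = 0.0719565
P(Regime A | x) = 0.0615265 / 0.0719565 ≈ 0.855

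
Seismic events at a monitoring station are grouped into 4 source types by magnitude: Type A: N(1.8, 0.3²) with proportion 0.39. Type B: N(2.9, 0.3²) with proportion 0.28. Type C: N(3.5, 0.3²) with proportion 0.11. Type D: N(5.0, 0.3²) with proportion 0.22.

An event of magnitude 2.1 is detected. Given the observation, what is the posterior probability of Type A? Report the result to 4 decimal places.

0.9673

Apply Bayes' rule: the posterior for each component is proportional to its prior times its likelihood at x.
Component likelihoods at x = 2.1:
  L_A = (1/(0.3·√(2π)))·exp(−(2.1−1.8)²/(2·0.3²)) = 1.329808·exp(-0.50000) = 0.806569
  L_B = (1/(0.3·√(2π)))·exp(−(2.1−2.9)²/(2·0.3²)) = 1.329808·exp(-3.55556) = 0.0379866
  L_C = (1/(0.3·√(2π)))·exp(−(2.1−3.5)²/(2·0.3²)) = 1.329808·exp(-10.88889) = 2.48202e-05
  L_D = (1/(0.3·√(2π)))·exp(−(2.1−5.0)²/(2·0.3²)) = 1.329808·exp(-46.72222) = 6.8012e-21
Multiply by the mixture weights:
  w_A·L_A = 0.39 × 0.806569 = 0.314562
  w_B·L_B = 0.28 × 0.0379866 = 0.0106363
  w_C·L_C = 0.11 × 2.48202e-05 = 2.73022e-06
  w_D·L_D = 0.22 × 6.8012e-21 = 1.49626e-21
Normaliser: 0.314562 + 0.0106363 + 2.73022e-06 + 1.49626e-21 = 0.325201
So the posterior for Type A is 0.314562 / 0.325201 ≈ 0.9673.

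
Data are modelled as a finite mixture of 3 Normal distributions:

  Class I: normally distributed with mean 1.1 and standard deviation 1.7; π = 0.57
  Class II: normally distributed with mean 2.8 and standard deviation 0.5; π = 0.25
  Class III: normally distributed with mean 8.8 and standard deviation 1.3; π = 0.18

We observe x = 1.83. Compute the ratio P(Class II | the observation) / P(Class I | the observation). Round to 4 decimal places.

0.2491

Only the two components matter; the odds are (π_i f_i(x)) / (π_j f_j(x)).
Component likelihoods at x = 1.83:
  f_I = (1/(1.7·√(2π)))·exp(−(1.83−1.1)²/(2·1.7²)) = 0.234672·exp(-0.09220) = 0.214003
  f_II = (1/(0.5·√(2π)))·exp(−(1.83−2.8)²/(2·0.5²)) = 0.797885·exp(-1.88180) = 0.12153
  f_III = (1/(1.3·√(2π)))·exp(−(1.83−8.8)²/(2·1.3²)) = 0.306879·exp(-14.37305) = 1.75724e-07
0.0303826 / 0.121982 ≈ 0.2491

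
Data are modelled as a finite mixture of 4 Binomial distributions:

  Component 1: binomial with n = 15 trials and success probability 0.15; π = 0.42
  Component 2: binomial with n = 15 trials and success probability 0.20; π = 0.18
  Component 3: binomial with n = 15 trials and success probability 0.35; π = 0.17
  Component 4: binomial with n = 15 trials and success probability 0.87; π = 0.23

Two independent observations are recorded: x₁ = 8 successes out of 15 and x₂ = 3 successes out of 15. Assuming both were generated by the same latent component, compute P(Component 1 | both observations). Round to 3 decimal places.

Apply Bayes' rule: the posterior for each component is proportional to its prior times its likelihood at x.
Since both observations come from the same component, the likelihood for component k is f_k(x₁)·f_k(x₂).
  L_1 = [C(15,8)·0.15^8·0.85^7 = 6435·2.56289e-07·0.320577 = 0.000528702] × [0.21843] = 0.000115484
  L_2 = [C(15,8)·0.20^8·0.80^7 = 6435·2.56e-06·0.209715 = 0.00345476] × [0.250139] = 0.000864171
  L_3 = [C(15,8)·0.35^8·0.65^7 = 6435·0.000225188·0.0490223 = 0.0710373] × [0.110962] = 0.00788247
  L_4 = [C(15,8)·0.87^8·0.13^7 = 6435·0.328212·6.27485e-07 = 0.00132528] × [6.98055e-09] = 9.25114e-12
Prior × likelihood for each component:
  P(Z=1)·L_1 = 0.42 × 0.000115484 = 4.85035e-05
  P(Z=2)·L_2 = 0.18 × 0.000864171 = 0.000155551
  P(Z=3)·L_3 = 0.17 × 0.00788247 = 0.00134002
  P(Z=4)·L_4 = 0.23 × 9.25114e-12 = 2.12776e-12
Normaliser: 4.85035e-05 + 0.000155551 + 0.00134002 + 2.12776e-12 = 0.00154407
So the posterior for Component 1 is 4.85035e-05 / 0.00154407 ≈ 0.031.

0.031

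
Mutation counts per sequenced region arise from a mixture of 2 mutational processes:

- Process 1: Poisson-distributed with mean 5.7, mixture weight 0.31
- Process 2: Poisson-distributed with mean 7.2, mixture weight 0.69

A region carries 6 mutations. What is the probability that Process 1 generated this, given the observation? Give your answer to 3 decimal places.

Posterior ∝ prior × likelihood, so P(k | x) ∝ w_k f_k(x); normalise over all components.
Evaluate each component's likelihood at the observed value:
  p_1 = e^(−5.7)·5.7^6/6! = 0.159382
  p_2 = e^(−7.2)·7.2^6/6! = 0.144458
Weight by the priors:
  w_1·p_1 = 0.31 × 0.159382 = 0.0494083
  w_2·p_2 = 0.69 × 0.144458 = 0.0996762
Denominator: 0.0494083 + 0.0996762 = 0.149084
P(Process 1 | x) ≈ 0.331

0.331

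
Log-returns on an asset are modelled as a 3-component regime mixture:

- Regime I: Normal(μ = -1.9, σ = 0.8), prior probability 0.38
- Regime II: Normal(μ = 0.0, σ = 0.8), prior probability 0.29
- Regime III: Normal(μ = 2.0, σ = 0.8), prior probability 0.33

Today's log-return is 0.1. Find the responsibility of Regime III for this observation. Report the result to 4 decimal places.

0.0607

The responsibility of component k is π_k f_k(x) divided by Σ_j π_j f_j(x).
Component likelihoods at x = 0.1:
  p_I = (1/(0.8·√(2π)))·exp(−(0.1−-1.9)²/(2·0.8²)) = 0.498678·exp(-3.12500) = 0.0219104
  p_II = (1/(0.8·√(2π)))·exp(−(0.1−0.0)²/(2·0.8²)) = 0.498678·exp(-0.00781) = 0.494797
  p_III = (1/(0.8·√(2π)))·exp(−(0.1−2.0)²/(2·0.8²)) = 0.498678·exp(-2.82031) = 0.0297149
Weight by the priors:
  π_I·p_I = 0.38 × 0.0219104 = 0.00832594
  π_II·p_II = 0.29 × 0.494797 = 0.143491
  π_III·p_III = 0.33 × 0.0297149 = 0.00980591
Normaliser: 0.00832594 + 0.143491 + 0.00980591 = 0.161623
Responsibility of Regime III: 0.00980591 / 0.161623 ≈ 0.0607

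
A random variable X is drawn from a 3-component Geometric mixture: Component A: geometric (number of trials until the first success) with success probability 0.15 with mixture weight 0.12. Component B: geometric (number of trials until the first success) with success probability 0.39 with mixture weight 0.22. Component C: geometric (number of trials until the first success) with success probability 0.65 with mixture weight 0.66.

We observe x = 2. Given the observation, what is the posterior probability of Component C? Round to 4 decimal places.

0.6894

By Bayes' theorem, P(k | x) = P(Z=k) f_k(x) / Σ_j P(Z=j) f_j(x).
Evaluate each component's likelihood at the observed value:
  f_A = 0.1275
  f_B = 0.2379
  f_C = 0.2275
Prior × likelihood for each component:
  P(Z=A)·f_A = 0.12 × 0.1275 = 0.0153
  P(Z=B)·f_B = 0.22 × 0.2379 = 0.052338
  P(Z=C)·f_C = 0.66 × 0.2275 = 0.15015
Denominator: 0.0153 + 0.052338 + 0.15015 = 0.217788
So the posterior for Component C is 0.15015 / 0.217788 ≈ 0.6894.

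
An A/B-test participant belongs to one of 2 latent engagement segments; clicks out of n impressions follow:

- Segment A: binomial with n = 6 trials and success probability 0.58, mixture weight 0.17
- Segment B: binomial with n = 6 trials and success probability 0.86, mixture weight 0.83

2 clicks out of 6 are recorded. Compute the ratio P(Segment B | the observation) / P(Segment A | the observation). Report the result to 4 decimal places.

0.1325

Only the two components matter; the odds are (π_i f_i(x)) / (π_j f_j(x)).
Binomial probabilities:
  f_A = C(6,2)·0.58^2·0.42^4 = 15·0.3364·0.031117 = 0.157016
  f_B = C(6,2)·0.86^2·0.14^4 = 15·0.7396·0.00038416 = 0.00426187
Posterior odds = (π_B·f_B) / (π_A·f_A) = (0.83·0.00426187) / (0.17·0.157016) = 0.00353735 / 0.0266928 ≈ 0.1325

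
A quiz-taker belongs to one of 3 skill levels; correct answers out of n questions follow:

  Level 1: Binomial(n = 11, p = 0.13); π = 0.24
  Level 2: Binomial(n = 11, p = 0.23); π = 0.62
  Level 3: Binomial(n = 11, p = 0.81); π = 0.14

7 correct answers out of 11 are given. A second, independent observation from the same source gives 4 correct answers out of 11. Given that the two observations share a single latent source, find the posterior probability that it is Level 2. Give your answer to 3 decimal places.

0.951

P(component k | x) = π_k·f_k(x) / marginal(x), where marginal(x) = Σ_j π_j·f_j(x).
Since both observations come from the same component, the likelihood for component k is f_k(x₁)·f_k(x₂).
  f_1 = [C(11,7)·0.13^7·0.87^4 = 330·6.27485e-07·0.572898 = 0.00011863] × [0.0355568] = 4.2181e-06
  f_2 = [C(11,7)·0.23^7·0.77^4 = 330·3.40483e-05·0.35153 = 0.00394977] × [0.148204] = 0.000585372
  f_3 = [C(11,7)·0.81^7·0.19^4 = 330·0.228768·0.00130321 = 0.0983838] × [0.00126978] = 0.000124926
Weight by the priors:
  π_1·f_1 = 0.24 × 4.2181e-06 = 1.01234e-06
  π_2·f_2 = 0.62 × 0.000585372 = 0.000362931
  π_3·f_3 = 0.14 × 0.000124926 = 1.74896e-05
Normaliser: 1.01234e-06 + 0.000362931 + 1.74896e-05 = 0.000381433
P(Level 2 | x₁, x₂) = 0.000362931 / 0.000381433 ≈ 0.951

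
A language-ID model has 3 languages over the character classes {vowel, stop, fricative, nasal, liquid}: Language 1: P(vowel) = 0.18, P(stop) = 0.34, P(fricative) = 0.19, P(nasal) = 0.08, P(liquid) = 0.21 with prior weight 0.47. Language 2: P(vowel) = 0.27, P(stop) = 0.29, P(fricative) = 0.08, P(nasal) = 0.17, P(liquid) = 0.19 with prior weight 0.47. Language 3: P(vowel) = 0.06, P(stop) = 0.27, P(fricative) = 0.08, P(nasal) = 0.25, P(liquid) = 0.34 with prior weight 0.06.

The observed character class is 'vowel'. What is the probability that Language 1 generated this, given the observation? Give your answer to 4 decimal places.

0.3933

Posterior ∝ prior × likelihood, so P(k | x) ∝ π_k f_k(x); normalise over all components.
Component likelihoods at x = 'vowel':
  p_1 = P(vowel | comp) = 0.18
  p_2 = P(vowel | comp) = 0.27
  p_3 = P(vowel | comp) = 0.06
Weight by the priors:
  π_1·p_1 = 0.47 × 0.18 = 0.0846
  π_2·p_2 = 0.47 × 0.27 = 0.1269
  π_3·p_3 = 0.06 × 0.06 = 0.0036
Normaliser: 0.0846 + 0.1269 + 0.0036 = 0.2151
So the posterior for Language 1 is 0.0846 / 0.2151 ≈ 0.3933.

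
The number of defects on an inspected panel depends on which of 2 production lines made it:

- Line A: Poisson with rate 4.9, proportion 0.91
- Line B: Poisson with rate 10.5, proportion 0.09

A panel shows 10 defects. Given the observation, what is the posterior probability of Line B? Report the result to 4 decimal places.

Apply Bayes' rule: the posterior for each component is proportional to its prior times its likelihood at x.
Component likelihoods at x = 10 defects:
  L_A = e^(−4.9)·4.9^10/10! = 0.016374
  L_B = e^(−10.5)·10.5^10/10! = 0.123606
Prior × likelihood for each component:
  P(Z=A)·L_A = 0.91 × 0.016374 = 0.0149003
  P(Z=B)·L_B = 0.09 × 0.123606 = 0.0111245
Denominator: 0.0149003 + 0.0111245 = 0.0260248
Responsibility of Line B: 0.0111245 / 0.0260248 ≈ 0.4275

0.4275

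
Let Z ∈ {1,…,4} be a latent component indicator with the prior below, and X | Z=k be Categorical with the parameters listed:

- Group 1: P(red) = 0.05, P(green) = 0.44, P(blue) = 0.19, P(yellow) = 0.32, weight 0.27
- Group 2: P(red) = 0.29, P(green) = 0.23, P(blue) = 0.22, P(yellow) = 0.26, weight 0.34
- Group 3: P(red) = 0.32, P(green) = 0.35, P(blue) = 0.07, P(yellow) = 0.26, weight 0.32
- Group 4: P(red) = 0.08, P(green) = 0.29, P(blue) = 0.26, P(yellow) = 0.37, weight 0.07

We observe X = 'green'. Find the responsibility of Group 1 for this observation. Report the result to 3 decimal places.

By Bayes' theorem, P(k | x) = w_k f_k(x) / Σ_j w_j f_j(x).
Component likelihoods at x = 'green':
  f_1 = P(green | comp) = 0.44
  f_2 = P(green | comp) = 0.23
  f_3 = P(green | comp) = 0.35
  f_4 = P(green | comp) = 0.29
Multiply by the mixture weights:
  w_1·f_1 = 0.27 × 0.44 = 0.1188
  w_2·f_2 = 0.34 × 0.23 = 0.0782
  w_3·f_3 = 0.32 × 0.35 = 0.112
  w_4·f_4 = 0.07 × 0.29 = 0.0203
Sum: 0.1188 + 0.0782 + 0.112 + 0.0203 = 0.3293
Responsibility of Group 1: 0.1188 / 0.3293 ≈ 0.361

0.361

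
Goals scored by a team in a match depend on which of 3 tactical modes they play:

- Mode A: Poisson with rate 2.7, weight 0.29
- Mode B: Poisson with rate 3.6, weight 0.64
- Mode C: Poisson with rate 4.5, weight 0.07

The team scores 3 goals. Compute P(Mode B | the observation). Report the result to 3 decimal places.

0.642

P(component k | x) = π_k·f_k(x) / marginal(x), where marginal(x) = Σ_j π_j·f_j(x).
Component likelihoods at x = 3 goals:
  f_A = e^(−2.7)·2.7^3/3! = 0.220468
  f_B = e^(−3.6)·3.6^3/3! = 0.212469
  f_C = e^(−4.5)·4.5^3/3! = 0.168718
Prior × likelihood for each component:
  π_A·f_A = 0.29 × 0.220468 = 0.0639356
  π_B·f_B = 0.64 × 0.212469 = 0.13598
  π_C·f_C = 0.07 × 0.168718 = 0.0118103
Normaliser: 0.0639356 + 0.13598 + 0.0118103 = 0.211726
P(Mode B | data) ≈ 0.642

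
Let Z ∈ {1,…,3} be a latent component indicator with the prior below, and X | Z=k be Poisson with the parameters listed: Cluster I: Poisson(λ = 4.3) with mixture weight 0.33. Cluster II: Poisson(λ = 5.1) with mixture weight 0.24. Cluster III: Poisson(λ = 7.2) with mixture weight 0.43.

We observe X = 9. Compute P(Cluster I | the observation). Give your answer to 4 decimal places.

0.1006

By Bayes' theorem, P(k | x) = P(Z=k) f_k(x) / Σ_j P(Z=j) f_j(x).
Poisson probabilities:
  p_I = e^(−4.3)·4.3^9/9! = 0.0187926
  p_II = e^(−5.1)·5.1^9/9! = 0.0392163
  p_III = e^(−7.2)·7.2^9/9! = 0.106982
Prior × likelihood for each component:
  P(Z=I)·p_I = 0.33 × 0.0187926 = 0.00620156
  P(Z=II)·p_II = 0.24 × 0.0392163 = 0.00941191
  P(Z=III)·p_III = 0.43 × 0.106982 = 0.0460021
Sum: 0.00620156 + 0.00941191 + 0.0460021 = 0.0616156
Responsibility of Cluster I: 0.00620156 / 0.0616156 ≈ 0.1006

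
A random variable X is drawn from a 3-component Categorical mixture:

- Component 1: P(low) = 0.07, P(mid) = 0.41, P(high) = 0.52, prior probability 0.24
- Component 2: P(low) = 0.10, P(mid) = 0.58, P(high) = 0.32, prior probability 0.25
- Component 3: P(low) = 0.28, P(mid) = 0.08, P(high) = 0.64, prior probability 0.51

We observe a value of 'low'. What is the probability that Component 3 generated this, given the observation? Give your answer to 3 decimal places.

0.774

P(component k | x) = π_k·f_k(x) / marginal(x), where marginal(x) = Σ_j π_j·f_j(x).
Categorical probabilities:
  f_1 = P(low | comp) = 0.07
  f_2 = P(low | comp) = 0.10
  f_3 = P(low | comp) = 0.28
Multiply by the mixture weights:
  π_1·f_1 = 0.24 × 0.07 = 0.0168
  π_2·f_2 = 0.25 × 0.1 = 0.025
  π_3·f_3 = 0.51 × 0.28 = 0.1428
Denominator: 0.0168 + 0.025 + 0.1428 = 0.1846
P(Component 3 | data) ≈ 0.774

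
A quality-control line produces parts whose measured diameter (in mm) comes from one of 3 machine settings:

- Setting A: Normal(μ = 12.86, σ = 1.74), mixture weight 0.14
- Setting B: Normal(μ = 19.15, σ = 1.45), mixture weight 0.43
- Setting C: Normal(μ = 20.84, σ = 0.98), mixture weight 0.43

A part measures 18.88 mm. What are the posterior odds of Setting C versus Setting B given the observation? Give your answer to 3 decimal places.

The posterior odds equal the prior odds times the likelihood ratio: (w_i/w_j)·(f_i(x)/f_j(x)).
Evaluate each component's likelihood at the observed value:
  f_A = 0.000576908
  f_B = 0.270404
  f_C = 0.0550928
Odds = (0.43/0.43) × (0.0550928/0.270404) = 1 × 0.203743 ≈ 0.204

0.204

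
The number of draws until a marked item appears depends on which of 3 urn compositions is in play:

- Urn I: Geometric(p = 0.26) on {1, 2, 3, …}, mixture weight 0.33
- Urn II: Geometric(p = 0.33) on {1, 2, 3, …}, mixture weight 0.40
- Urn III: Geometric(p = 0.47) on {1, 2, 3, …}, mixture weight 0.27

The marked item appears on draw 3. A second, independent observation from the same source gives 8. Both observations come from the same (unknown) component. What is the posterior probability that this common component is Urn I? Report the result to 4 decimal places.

0.5179

P(component k | x) = π_k·f_k(x) / marginal(x), where marginal(x) = Σ_j π_j·f_j(x).
Since both observations come from the same component, the likelihood for component k is f_k(x₁)·f_k(x₂).
  p_I = [0.142376] × [0.0315933] = 0.00449813
  p_II = [0.148137] × [0.0200003] = 0.00296279
  p_III = [0.132023] × [0.00552114] = 0.000728918
Weight by the priors:
  π_I·p_I = 0.33 × 0.00449813 = 0.00148438
  π_II·p_II = 0.40 × 0.00296279 = 0.00118512
  π_III·p_III = 0.27 × 0.000728918 = 0.000196808
Marginal: 0.00148438 + 0.00118512 + 0.000196808 = 0.00286631
P(Urn I | x₁,x₂) ≈ 0.5179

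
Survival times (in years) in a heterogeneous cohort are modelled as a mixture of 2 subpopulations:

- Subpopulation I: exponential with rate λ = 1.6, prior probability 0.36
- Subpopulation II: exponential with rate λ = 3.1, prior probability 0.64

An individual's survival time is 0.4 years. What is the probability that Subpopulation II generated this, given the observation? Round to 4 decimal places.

0.6540

Posterior ∝ prior × likelihood, so P(k | x) ∝ π_k f_k(x); normalise over all components.
Exponential densities:
  L_I = 0.843668
  L_II = 0.897091
Weight by the priors:
  π_I·L_I = 0.36 × 0.843668 = 0.30372
  π_II·L_II = 0.64 × 0.897091 = 0.574138
Normaliser: 0.30372 + 0.574138 = 0.877859
P(Subpopulation II | x) ≈ 0.6540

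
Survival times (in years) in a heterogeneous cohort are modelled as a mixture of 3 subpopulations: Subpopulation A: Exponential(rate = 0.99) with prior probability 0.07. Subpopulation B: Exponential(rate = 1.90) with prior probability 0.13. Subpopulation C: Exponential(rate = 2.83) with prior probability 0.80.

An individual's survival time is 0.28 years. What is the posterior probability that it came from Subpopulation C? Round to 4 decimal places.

The responsibility of component k is π_k f_k(x) divided by Σ_j π_j f_j(x).
Exponential densities:
  L_A = 0.750324
  L_B = 1.11611
  L_C = 1.2813
Unnormalised posteriors:
  π_A·L_A = 0.07 × 0.750324 = 0.0525227
  π_B·L_B = 0.13 × 1.11611 = 0.145095
  π_C·L_C = 0.80 × 1.2813 = 1.02504
Normaliser: 0.0525227 + 0.145095 + 1.02504 = 1.22266
P(Subpopulation C | x) ≈ 0.8384

0.8384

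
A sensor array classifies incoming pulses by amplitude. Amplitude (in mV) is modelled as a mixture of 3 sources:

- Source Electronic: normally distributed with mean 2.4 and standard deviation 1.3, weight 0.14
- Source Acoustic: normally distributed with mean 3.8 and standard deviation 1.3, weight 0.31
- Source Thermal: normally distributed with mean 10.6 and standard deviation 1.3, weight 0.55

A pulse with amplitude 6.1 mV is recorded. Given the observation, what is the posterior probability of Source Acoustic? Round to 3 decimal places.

0.944

Posterior ∝ prior × likelihood, so P(k | x) ∝ P(Z=k) f_k(x); normalise over all components.
Evaluate each component's likelihood at the observed value:
  L_Electronic = 0.00534497
  L_Acoustic = 0.064159
  L_Thermal = 0.000767458
Unnormalised posteriors:
  P(Z=Electronic)·L_Electronic = 0.14 × 0.00534497 = 0.000748296
  P(Z=Acoustic)·L_Acoustic = 0.31 × 0.064159 = 0.0198893
  P(Z=Thermal)·L_Thermal = 0.55 × 0.000767458 = 0.000422102
Normaliser: 0.000748296 + 0.0198893 + 0.000422102 = 0.0210597
So the posterior for Source Acoustic is 0.0198893 / 0.0210597 ≈ 0.944.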